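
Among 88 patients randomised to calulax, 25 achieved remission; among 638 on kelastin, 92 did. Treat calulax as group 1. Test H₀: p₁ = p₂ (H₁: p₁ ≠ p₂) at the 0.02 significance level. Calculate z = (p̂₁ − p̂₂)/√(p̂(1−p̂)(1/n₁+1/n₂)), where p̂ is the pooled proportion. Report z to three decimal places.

p̂₁ = 25/88 = 0.28409, p̂₂ = 92/638 = 0.14420.
Pooled p̂ = (25+92)/(88+638) = 117/726 = 0.16116.
SE = √(0.135185 × 0.012931) = 0.04181.
z = (0.28409 − 0.14420)/0.04181 = 0.13989/0.04181 = 3.346.
Two-sided p-value ≈ 2·Φ(−3.346) = 0.0008; since p < α = 0.02, reject H₀.

z = 3.346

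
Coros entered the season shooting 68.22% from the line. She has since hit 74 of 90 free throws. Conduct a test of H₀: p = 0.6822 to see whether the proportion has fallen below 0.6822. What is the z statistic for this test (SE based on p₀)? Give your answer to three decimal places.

z = 2.853

p̂ = 74/90 ≈ 0.82222.
Standard error under H₀: √(0.6822×0.3178/90) = 0.04908.
z = (0.82222 − 0.6822)/0.04908 = 0.14002/0.04908 = 2.853.
p-value = P(Z < 2.853) ≈ 0.9978.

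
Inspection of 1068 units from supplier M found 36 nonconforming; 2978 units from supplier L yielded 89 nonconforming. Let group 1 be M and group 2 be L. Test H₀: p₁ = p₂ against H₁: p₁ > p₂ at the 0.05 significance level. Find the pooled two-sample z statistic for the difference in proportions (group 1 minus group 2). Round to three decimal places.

z = 0.619

p̂₁ = 36/1068 ≈ 0.03371, p̂₂ = 89/2978 ≈ 0.02989.
Pooled p̂ = (36+89)/(1068+2978) = 125/4046 = 0.03089.
SE = √(0.0299402 × 0.00127213) = 0.00617.
z = (0.03371 − 0.02989)/0.00617 = 0.00382/0.00617 = 0.619.
p-value = P(Z > 0.619) ≈ 0.2679. With α = 0.05, fail to reject H₀.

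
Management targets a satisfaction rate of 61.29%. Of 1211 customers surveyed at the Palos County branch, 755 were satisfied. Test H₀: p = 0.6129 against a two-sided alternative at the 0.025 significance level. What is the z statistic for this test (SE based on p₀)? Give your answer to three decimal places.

z = 0.754

p̂ = 755/1211 = 0.62345.
Standard error under H₀: √(0.6129×0.3871/1211) = 0.01400.
z = (0.62345 − 0.6129)/0.01400 = 0.01055/0.01400 = 0.754.
p-value = 2·P(Z > 0.754) ≈ 0.4509, so at α = 0.025 we fail to reject H₀.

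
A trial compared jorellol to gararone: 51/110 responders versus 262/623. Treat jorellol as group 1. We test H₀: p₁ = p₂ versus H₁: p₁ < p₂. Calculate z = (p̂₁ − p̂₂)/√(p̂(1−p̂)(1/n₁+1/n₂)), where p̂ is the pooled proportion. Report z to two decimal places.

p̂₁ = 51/110 ≈ 0.4636, p̂₂ = 262/623 ≈ 0.4205.
Pooled p̂ = (51+262)/(110+623) = 313/733 = 0.4270.
SE = √(p̂(1−p̂)(1/n₁+1/n₂)) = √(0.4270·0.5730·0.010696) = √(0.00261703) = 0.0512.
z = (0.4636 − 0.4205)/0.0512 = 0.0431/0.0512 = 0.84.
p-value = P(Z < 0.842) ≈ 0.8002.

z = 0.84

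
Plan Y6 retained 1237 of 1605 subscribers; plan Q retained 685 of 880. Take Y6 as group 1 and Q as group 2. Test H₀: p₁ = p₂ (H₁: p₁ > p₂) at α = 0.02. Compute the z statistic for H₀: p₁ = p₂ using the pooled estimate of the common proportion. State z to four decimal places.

z = -0.4381

p̂₁ = 1237/1605 ≈ 0.770717, p̂₂ = 685/880 ≈ 0.778409.
Pooled p̂ = (1237+685)/(1605+880) = 1922/2485 = 0.773441.
SE = √(p̂(1−p̂)(1/n₁+1/n₂)) = √(0.773441·0.226559·0.00175942) = √(0.000308303) = 0.017559.
z = (0.770717 − 0.778409)/0.017559 = -0.007692/0.017559 = -0.4381.
p-value = P(Z > -0.438) ≈ 0.6693. With α = 0.02, fail to reject H₀.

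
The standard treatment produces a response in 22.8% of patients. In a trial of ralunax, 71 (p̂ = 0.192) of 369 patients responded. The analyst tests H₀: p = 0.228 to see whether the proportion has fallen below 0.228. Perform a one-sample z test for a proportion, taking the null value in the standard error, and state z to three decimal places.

z = -1.629

p̂ = 71/369 ≈ 0.192412.
Under H₀, SE = √(0.228·0.772/369) = √(0.000477008) = 0.021841.
z = (0.192412 − 0.228)/0.021841 = -0.035588/0.021841 = -1.629.
p-value = P(Z < -1.629) ≈ 0.0516.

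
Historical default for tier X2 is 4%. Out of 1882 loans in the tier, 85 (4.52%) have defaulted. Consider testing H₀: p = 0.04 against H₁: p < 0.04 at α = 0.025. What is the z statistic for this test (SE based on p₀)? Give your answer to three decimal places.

z = 1.143

p̂ = 85/1882 ≈ 0.045165.
Under H₀, SE = √(0.04·0.96/1882) = √(2.04038e-05) = 0.004517.
z = (0.045165 − 0.04)/0.004517 = 0.005165/0.004517 = 1.143.
p-value = P(Z < 1.143) ≈ 0.8736. With α = 0.025, fail to reject H₀.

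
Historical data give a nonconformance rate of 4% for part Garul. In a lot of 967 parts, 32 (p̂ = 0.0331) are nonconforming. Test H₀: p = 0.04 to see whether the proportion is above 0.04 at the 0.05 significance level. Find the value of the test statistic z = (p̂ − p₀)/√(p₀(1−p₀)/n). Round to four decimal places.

z = -1.0962

p̂ = 32/967 = 0.033092.
SE = √(p₀(1−p₀)/n) = √(0.0384/967) = 0.006302.
z = (0.033092 − 0.04)/0.006302 = -0.006908/0.006302 = -1.0962.
p-value = P(Z > -1.096) ≈ 0.8635; since p > α = 0.05, fail to reject H₀.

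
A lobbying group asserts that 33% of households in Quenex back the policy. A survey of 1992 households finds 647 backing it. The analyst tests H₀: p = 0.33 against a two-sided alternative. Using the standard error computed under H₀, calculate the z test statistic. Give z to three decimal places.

p̂ = 647/1992 ≈ 0.324799.
SE = √(p₀(1−p₀)/n) = √(0.2211/1992) = 0.010535.
z = (0.324799 − 0.33)/0.010535 = -0.005201/0.010535 = -0.494.
p-value = 2·P(Z > 0.494) ≈ 0.6216.

z = -0.494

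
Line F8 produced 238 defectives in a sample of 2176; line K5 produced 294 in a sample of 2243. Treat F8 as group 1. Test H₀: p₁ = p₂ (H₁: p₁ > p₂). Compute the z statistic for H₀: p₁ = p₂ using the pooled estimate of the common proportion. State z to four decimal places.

p̂₁ = 238/2176 = 0.1093750, p̂₂ = 294/2243 = 0.1310745.
Pooled p̂ = (238+294)/(2176+2243) = 532/4419 = 0.1203892.
SE = √(p̂(1−p̂)(1/n₁+1/n₂)) = √(0.1203892·0.8796108·0.00090539) = √(9.58769e-05) = 0.0097917.
z = (0.1093750 − 0.1310745)/0.0097917 = -0.0216995/0.0097917 = -2.2161.
p-value = P(Z > -2.216) ≈ 0.9867.

z = -2.2161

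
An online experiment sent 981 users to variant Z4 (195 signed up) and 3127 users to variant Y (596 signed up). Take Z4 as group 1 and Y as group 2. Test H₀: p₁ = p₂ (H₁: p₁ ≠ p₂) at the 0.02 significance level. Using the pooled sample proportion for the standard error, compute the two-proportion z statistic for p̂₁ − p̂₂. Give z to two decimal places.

p̂₁ = 195/981 ≈ 0.1988, p̂₂ = 596/3127 ≈ 0.1906.
Pooled p̂ = (195+596)/(981+3127) = 791/4108 = 0.1926.
SE = √(0.155475 × 0.00133916) = 0.0144.
z = (0.1988 − 0.1906)/0.0144 = 0.0082/0.0144 = 0.57.
p-value = 2·P(Z > 0.567) ≈ 0.5708, so at α = 0.02 we fail to reject H₀.

z = 0.57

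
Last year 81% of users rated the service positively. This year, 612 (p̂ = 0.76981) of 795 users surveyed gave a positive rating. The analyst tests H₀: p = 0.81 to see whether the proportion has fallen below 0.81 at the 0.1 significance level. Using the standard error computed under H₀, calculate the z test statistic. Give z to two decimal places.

z = -2.89

p̂ = 612/795 = 0.7698.
Under H₀, SE = √(0.81·0.19/795) = √(0.000193585) = 0.0139.
z = (0.7698 − 0.81)/0.0139 = -0.0402/0.0139 = -2.89.
p-value = P(Z < -2.888) ≈ 0.0019; since p < α = 0.1, reject H₀.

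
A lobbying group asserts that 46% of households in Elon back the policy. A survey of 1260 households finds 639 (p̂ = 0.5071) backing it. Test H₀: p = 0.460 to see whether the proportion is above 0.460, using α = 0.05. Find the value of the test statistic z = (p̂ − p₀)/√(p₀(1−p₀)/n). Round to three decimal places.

p̂ = 639/1260 ≈ 0.50714.
Standard error under H₀: √(0.46×0.54/1260) = 0.01404.
z = (0.50714 − 0.46)/0.01404 = 0.04714/0.01404 = 3.358.
p-value = P(Z > 3.358) ≈ 0.0004; since p < α = 0.05, reject H₀.

z = 3.358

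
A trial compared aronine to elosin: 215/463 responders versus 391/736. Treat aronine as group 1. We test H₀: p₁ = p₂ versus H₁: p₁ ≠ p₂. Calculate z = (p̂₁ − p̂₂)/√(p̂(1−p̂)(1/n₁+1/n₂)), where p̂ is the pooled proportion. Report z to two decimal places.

p̂₁ = 215/463 ≈ 0.46436, p̂₂ = 391/736 ≈ 0.53125.
Pooled p̂ = (215+391)/(463+736) = 606/1199 = 0.50542.
SE = √(0.249971 × 0.00351852) = 0.02966.
z = (0.46436 − 0.53125)/0.02966 = -0.06689/0.02966 = -2.26.

z = -2.26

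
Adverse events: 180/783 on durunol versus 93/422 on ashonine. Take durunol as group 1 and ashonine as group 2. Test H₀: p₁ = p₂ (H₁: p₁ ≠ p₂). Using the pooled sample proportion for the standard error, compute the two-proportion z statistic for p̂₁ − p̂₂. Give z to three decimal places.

z = 0.376

p̂₁ = 180/783 = 0.22989, p̂₂ = 93/422 = 0.22038.
Pooled p̂ = (180+93)/(783+422) = 273/1205 = 0.22656.
SE = √(p̂(1−p̂)(1/n₁+1/n₂)) = √(0.22656·0.77344·0.00364681) = √(0.000639024) = 0.02528.
z = (0.22989 − 0.22038)/0.02528 = 0.00951/0.02528 = 0.376.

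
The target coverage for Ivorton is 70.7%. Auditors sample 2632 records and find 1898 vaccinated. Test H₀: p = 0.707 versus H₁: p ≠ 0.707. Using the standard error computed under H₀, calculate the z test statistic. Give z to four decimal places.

p̂ = 1898/2632 = 0.721125.
Under H₀, SE = √(0.707·0.293/2632) = √(7.87048e-05) = 0.008872.
z = (0.721125 − 0.707)/0.008872 = 0.014125/0.008872 = 1.5921.

z = 1.5921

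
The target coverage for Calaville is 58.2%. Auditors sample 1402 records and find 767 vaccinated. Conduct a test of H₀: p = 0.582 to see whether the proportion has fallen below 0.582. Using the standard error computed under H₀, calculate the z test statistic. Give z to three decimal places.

z = -2.651

p̂ = 767/1402 = 0.54708.
SE = √(p₀(1−p₀)/n) = √(0.24328/1402) = 0.01317.
z = (0.54708 − 0.582)/0.01317 = -0.03492/0.01317 = -2.651.
p-value = P(Z < -2.651) ≈ 0.0040.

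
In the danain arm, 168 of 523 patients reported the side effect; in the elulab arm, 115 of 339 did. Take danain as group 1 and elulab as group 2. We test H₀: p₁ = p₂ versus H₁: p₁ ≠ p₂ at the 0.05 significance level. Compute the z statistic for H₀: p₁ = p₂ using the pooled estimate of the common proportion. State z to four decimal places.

p̂₁ = 168/523 = 0.321224, p̂₂ = 115/339 = 0.339233.
Pooled p̂ = (168+115)/(523+339) = 283/862 = 0.328306.
SE = √(p̂(1−p̂)(1/n₁+1/n₂)) = √(0.328306·0.671694·0.0048619) = √(0.00107215) = 0.032744.
z = (0.321224 − 0.339233)/0.032744 = -0.018009/0.032744 = -0.5500.
p-value = 2·P(Z > 0.550) ≈ 0.5823, so at α = 0.05 we fail to reject H₀.

z = -0.5500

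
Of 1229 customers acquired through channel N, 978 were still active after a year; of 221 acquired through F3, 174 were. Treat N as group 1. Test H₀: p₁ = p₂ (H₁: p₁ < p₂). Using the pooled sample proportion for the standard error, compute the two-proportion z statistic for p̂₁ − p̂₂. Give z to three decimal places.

z = 0.286

p̂₁ = 978/1229 = 0.79577, p̂₂ = 174/221 = 0.78733.
Pooled p̂ = (978+174)/(1229+221) = 1152/1450 = 0.79448.
SE = √(0.16328 × 0.00533856) = 0.02952.
z = (0.79577 − 0.78733)/0.02952 = 0.00844/0.02952 = 0.286.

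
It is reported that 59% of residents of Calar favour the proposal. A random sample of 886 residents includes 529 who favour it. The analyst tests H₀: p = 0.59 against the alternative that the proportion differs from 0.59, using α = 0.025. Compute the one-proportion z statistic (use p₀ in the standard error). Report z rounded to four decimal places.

p̂ = 529/886 = 0.597065.
Under H₀, SE = √(0.59·0.41/886) = √(0.000273025) = 0.016523.
z = (0.597065 − 0.59)/0.016523 = 0.007065/0.016523 = 0.4276.
Two-sided p-value ≈ 2·Φ(−0.428) = 0.6689, so at α = 0.025 we fail to reject H₀.

z = 0.4276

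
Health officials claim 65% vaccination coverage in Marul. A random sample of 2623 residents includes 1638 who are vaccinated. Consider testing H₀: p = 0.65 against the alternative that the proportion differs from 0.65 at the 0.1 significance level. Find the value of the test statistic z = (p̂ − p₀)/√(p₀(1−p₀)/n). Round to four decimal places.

z = -2.7407

p̂ = 1638/2623 = 0.624476.
Under H₀, SE = √(0.65·0.35/2623) = √(8.67327e-05) = 0.009313.
z = (0.624476 − 0.65)/0.009313 = -0.025524/0.009313 = -2.7407.
Two-sided p-value ≈ 2·Φ(−2.741) = 0.0061, so at α = 0.1 we reject H₀.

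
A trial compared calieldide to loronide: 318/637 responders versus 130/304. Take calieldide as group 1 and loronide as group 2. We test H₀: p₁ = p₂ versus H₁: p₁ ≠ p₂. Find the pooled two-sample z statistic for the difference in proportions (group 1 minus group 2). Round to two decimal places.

z = 2.06

p̂₁ = 318/637 = 0.4992, p̂₂ = 130/304 = 0.4276.
Pooled p̂ = (318+130)/(637+304) = 448/941 = 0.4761.
SE = √(p̂(1−p̂)(1/n₁+1/n₂)) = √(0.4761·0.5239·0.00485933) = √(0.00121205) = 0.0348.
z = (0.4992 − 0.4276)/0.0348 = 0.0716/0.0348 = 2.06.
p-value = 2·P(Z > 2.056) ≈ 0.0398.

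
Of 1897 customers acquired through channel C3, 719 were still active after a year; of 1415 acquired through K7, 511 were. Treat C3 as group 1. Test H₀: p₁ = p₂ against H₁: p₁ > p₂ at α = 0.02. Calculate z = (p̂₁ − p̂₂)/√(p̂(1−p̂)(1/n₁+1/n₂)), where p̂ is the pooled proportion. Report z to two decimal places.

z = 1.05

p̂₁ = 719/1897 ≈ 0.3790, p̂₂ = 511/1415 ≈ 0.3611.
Pooled p̂ = (719+511)/(1897+1415) = 1230/3312 = 0.3714.
SE = √(0.233456 × 0.00123386) = 0.0170.
z = (0.3790 − 0.3611)/0.0170 = 0.0179/0.0170 = 1.05.
p-value = P(Z > 1.054) ≈ 0.1459, so at α = 0.02 we fail to reject H₀.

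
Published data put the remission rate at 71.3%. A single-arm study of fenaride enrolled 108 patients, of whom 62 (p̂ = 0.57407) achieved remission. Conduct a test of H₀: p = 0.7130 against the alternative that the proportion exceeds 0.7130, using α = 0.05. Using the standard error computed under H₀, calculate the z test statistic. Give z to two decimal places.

p̂ = 62/108 = 0.5741.
Under H₀, SE = √(0.713·0.287/108) = √(0.00189473) = 0.0435.
z = (0.5741 − 0.713)/0.0435 = -0.1389/0.0435 = -3.19.
p-value = P(Z > -3.192) ≈ 0.9993; since p > α = 0.05, fail to reject H₀.

z = -3.19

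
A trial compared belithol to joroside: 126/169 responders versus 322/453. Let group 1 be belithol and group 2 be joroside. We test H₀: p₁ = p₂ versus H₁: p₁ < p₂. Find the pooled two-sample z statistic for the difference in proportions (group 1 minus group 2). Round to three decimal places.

p̂₁ = 126/169 ≈ 0.74556, p̂₂ = 322/453 ≈ 0.71082.
Pooled p̂ = (126+322)/(169+453) = 448/622 = 0.72026.
SE = √(0.201487 × 0.00812467) = 0.04046.
z = (0.74556 − 0.71082)/0.04046 = 0.03474/0.04046 = 0.859.
p-value = P(Z < 0.859) ≈ 0.8048.

z = 0.859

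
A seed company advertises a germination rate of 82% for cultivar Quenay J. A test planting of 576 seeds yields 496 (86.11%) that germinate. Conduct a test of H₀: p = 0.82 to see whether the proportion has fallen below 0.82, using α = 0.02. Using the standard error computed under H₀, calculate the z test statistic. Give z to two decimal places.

p̂ = 496/576 ≈ 0.8611.
SE = √(p₀(1−p₀)/n) = √(0.1476/576) = 0.0160.
z = (0.8611 − 0.82)/0.0160 = 0.0411/0.0160 = 2.57.
p-value = P(Z < 2.568) ≈ 0.9949, so at α = 0.02 we fail to reject H₀.

z = 2.57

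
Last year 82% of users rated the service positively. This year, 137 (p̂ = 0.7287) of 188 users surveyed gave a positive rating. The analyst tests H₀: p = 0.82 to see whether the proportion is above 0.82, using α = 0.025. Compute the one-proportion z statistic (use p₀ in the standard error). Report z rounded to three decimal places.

z = -3.258

p̂ = 137/188 ≈ 0.72872.
SE = √(p₀(1−p₀)/n) = √(0.1476/188) = 0.02802.
z = (0.72872 − 0.82)/0.02802 = -0.09128/0.02802 = -3.258.
p-value = P(Z > -3.258) ≈ 0.9994, so at α = 0.025 we fail to reject H₀.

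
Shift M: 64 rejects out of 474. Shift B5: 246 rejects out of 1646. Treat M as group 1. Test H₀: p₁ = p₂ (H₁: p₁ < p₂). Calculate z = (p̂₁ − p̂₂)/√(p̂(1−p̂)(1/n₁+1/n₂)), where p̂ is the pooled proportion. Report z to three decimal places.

p̂₁ = 64/474 = 0.135021, p̂₂ = 246/1646 = 0.149453.
Pooled p̂ = (64+246)/(474+1646) = 310/2120 = 0.146226.
SE = √(0.124844 × 0.00271724) = 0.018418.
z = (0.135021 − 0.149453)/0.018418 = -0.014432/0.018418 = -0.784.
p-value = P(Z < -0.784) ≈ 0.2166.

z = -0.784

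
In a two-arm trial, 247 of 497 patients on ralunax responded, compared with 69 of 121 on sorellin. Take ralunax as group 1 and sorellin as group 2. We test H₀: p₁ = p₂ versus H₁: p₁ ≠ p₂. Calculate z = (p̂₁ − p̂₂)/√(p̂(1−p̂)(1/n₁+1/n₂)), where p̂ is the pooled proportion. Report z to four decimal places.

p̂₁ = 247/497 ≈ 0.496982, p̂₂ = 69/121 ≈ 0.570248.
Pooled p̂ = (247+69)/(497+121) = 316/618 = 0.511327.
SE = √(0.249872 × 0.0102765) = 0.050674.
z = (0.496982 − 0.570248)/0.050674 = -0.073266/0.050674 = -1.4458.
Two-sided p-value ≈ 2·Φ(−1.446) = 0.1482.

z = -1.4458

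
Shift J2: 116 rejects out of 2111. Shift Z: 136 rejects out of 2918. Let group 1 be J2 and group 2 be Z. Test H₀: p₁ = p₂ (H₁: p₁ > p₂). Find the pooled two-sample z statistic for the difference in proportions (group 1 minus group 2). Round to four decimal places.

p̂₁ = 116/2111 = 0.05495026, p̂₂ = 136/2918 = 0.04660727.
Pooled p̂ = (116+136)/(2111+2918) = 252/5029 = 0.05010937.
SE = √(0.0475984 × 0.00081641) = 0.00623376.
z = (0.05495026 − 0.04660727)/0.00623376 = 0.00834299/0.00623376 = 1.3384.
p-value = P(Z > 1.338) ≈ 0.0904.

z = 1.3384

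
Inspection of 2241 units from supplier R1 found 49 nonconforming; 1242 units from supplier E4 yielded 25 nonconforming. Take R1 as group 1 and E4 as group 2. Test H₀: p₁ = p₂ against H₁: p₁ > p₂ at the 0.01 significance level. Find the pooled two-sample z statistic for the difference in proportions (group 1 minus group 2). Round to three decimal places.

p̂₁ = 49/2241 ≈ 0.021865, p̂₂ = 25/1242 ≈ 0.020129.
Pooled p̂ = (49+25)/(2241+1242) = 74/3483 = 0.021246.
SE = √(p̂(1−p̂)(1/n₁+1/n₂)) = √(0.021246·0.978754·0.00125138) = √(2.60221e-05) = 0.005101.
z = (0.021865 − 0.020129)/0.005101 = 0.001736/0.005101 = 0.340.
p-value = P(Z > 0.340) ≈ 0.3668. With α = 0.01, fail to reject H₀.

z = 0.340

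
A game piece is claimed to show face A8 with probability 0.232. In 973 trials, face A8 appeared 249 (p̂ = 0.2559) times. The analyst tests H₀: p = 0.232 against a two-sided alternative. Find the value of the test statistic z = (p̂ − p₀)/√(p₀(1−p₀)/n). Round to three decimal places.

z = 1.767

p̂ = 249/973 ≈ 0.25591.
SE = √(p₀(1−p₀)/n) = √(0.17818/973) = 0.01353.
z = (0.25591 − 0.232)/0.01353 = 0.02391/0.01353 = 1.767.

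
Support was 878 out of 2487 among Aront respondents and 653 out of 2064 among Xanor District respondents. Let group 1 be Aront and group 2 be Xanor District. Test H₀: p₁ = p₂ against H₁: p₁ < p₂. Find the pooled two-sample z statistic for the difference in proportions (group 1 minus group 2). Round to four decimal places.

p̂₁ = 878/2487 ≈ 0.3530358, p̂₂ = 653/2064 ≈ 0.3163760.
Pooled p̂ = (878+653)/(2487+2064) = 1531/4551 = 0.3364096.
SE = √(0.223238 × 0.000886587) = 0.0140684.
z = (0.3530358 − 0.3163760)/0.0140684 = 0.0366598/0.0140684 = 2.6058.
p-value = P(Z < 2.606) ≈ 0.9954.

z = 2.6058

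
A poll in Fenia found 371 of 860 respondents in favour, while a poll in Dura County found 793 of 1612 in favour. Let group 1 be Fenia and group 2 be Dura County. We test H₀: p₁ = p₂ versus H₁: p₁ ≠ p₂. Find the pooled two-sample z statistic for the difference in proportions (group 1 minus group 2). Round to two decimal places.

p̂₁ = 371/860 ≈ 0.4314, p̂₂ = 793/1612 ≈ 0.4919.
Pooled p̂ = (371+793)/(860+1612) = 1164/2472 = 0.4709.
SE = √(p̂(1−p̂)(1/n₁+1/n₂)) = √(0.4709·0.5291·0.00178314) = √(0.000444272) = 0.0211.
z = (0.4314 − 0.4919)/0.0211 = -0.0605/0.0211 = -2.87.
p-value = 2·P(Z > 2.872) ≈ 0.0041.

z = -2.87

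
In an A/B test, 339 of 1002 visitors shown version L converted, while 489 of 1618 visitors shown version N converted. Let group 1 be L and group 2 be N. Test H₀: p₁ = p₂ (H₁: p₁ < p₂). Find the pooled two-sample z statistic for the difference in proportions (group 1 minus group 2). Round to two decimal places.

p̂₁ = 339/1002 = 0.3383, p̂₂ = 489/1618 = 0.3022.
Pooled p̂ = (339+489)/(1002+1618) = 828/2620 = 0.3160.
SE = √(p̂(1−p̂)(1/n₁+1/n₂)) = √(0.3160·0.6840·0.00161605) = √(0.000349318) = 0.0187.
z = (0.3383 − 0.3022)/0.0187 = 0.0361/0.0187 = 1.93.

z = 1.93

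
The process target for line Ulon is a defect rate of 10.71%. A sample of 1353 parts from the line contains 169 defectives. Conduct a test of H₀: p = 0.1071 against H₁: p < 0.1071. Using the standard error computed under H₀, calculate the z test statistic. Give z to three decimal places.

z = 2.118

p̂ = 169/1353 ≈ 0.12491.
Standard error under H₀: √(0.1071×0.8929/1353) = 0.00841.
z = (0.12491 − 0.1071)/0.00841 = 0.01781/0.00841 = 2.118.
p-value = P(Z < 2.118) ≈ 0.9829.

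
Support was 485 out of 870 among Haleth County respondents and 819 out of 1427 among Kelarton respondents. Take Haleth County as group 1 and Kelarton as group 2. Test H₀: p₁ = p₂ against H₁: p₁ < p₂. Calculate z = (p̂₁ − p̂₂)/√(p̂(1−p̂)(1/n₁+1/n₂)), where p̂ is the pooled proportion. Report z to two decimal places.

z = -0.77

p̂₁ = 485/870 = 0.5575, p̂₂ = 819/1427 = 0.5739.
Pooled p̂ = (485+819)/(870+1427) = 1304/2297 = 0.5677.
SE = √(0.245417 × 0.0018502) = 0.0213.
z = (0.5575 − 0.5739)/0.0213 = -0.0164/0.0213 = -0.77.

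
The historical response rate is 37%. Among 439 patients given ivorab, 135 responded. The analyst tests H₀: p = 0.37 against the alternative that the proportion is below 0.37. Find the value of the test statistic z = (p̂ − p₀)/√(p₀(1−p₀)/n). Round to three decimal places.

z = -2.712

p̂ = 135/439 ≈ 0.30752.
SE = √(p₀(1−p₀)/n) = √(0.2331/439) = 0.02304.
z = (0.30752 − 0.37)/0.02304 = -0.06248/0.02304 = -2.712.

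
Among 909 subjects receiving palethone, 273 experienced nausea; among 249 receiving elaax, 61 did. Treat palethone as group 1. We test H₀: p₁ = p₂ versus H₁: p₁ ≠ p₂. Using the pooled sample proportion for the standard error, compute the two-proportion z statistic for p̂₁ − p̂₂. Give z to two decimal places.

z = 1.71

p̂₁ = 273/909 = 0.3003, p̂₂ = 61/249 = 0.2450.
Pooled p̂ = (273+61)/(909+249) = 334/1158 = 0.2884.
SE = √(p̂(1−p̂)(1/n₁+1/n₂)) = √(0.2884·0.7116·0.00511617) = √(0.00105003) = 0.0324.
z = (0.3003 − 0.2450)/0.0324 = 0.0553/0.0324 = 1.71.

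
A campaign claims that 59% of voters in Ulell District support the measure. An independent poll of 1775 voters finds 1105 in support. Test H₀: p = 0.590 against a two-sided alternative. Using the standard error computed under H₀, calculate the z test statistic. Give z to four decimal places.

z = 2.7870

p̂ = 1105/1775 ≈ 0.622535.
Standard error under H₀: √(0.59×0.41/1775) = 0.011674.
z = (0.622535 − 0.59)/0.011674 = 0.032535/0.011674 = 2.7870.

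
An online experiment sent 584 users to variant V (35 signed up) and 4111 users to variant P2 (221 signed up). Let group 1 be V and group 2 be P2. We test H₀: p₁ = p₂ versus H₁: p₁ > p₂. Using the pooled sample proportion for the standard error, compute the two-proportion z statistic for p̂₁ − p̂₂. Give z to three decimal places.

p̂₁ = 35/584 ≈ 0.05993, p̂₂ = 221/4111 ≈ 0.05376.
Pooled p̂ = (35+221)/(584+4111) = 256/4695 = 0.05453.
SE = √(p̂(1−p̂)(1/n₁+1/n₂)) = √(0.05453·0.94547·0.00195558) = √(0.000100816) = 0.01004.
z = (0.05993 − 0.05376)/0.01004 = 0.00617/0.01004 = 0.615.
p-value = P(Z > 0.615) ≈ 0.2693.

z = 0.615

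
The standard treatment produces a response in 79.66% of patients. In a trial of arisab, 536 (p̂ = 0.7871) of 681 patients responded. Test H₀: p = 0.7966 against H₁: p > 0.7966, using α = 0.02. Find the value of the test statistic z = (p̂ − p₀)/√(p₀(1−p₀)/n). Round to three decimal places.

p̂ = 536/681 ≈ 0.78708.
SE = √(p₀(1−p₀)/n) = √(0.16203/681) = 0.01542.
z = (0.78708 − 0.7966)/0.01542 = -0.00952/0.01542 = -0.617.
p-value = P(Z > -0.617) ≈ 0.7315. With α = 0.02, fail to reject H₀.

z = -0.617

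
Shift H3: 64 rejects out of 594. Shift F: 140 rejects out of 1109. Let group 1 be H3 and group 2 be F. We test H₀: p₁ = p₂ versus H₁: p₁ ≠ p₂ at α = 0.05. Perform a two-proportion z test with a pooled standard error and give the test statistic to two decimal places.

z = -1.12

p̂₁ = 64/594 = 0.1077, p̂₂ = 140/1109 = 0.1262.
Pooled p̂ = (64+140)/(594+1109) = 204/1703 = 0.1198.
SE = √(0.105439 × 0.00258521) = 0.0165.
z = (0.1077 − 0.1262)/0.0165 = -0.0185/0.0165 = -1.12.
p-value = 2·P(Z > 1.120) ≈ 0.2626; since p > α = 0.05, fail to reject H₀.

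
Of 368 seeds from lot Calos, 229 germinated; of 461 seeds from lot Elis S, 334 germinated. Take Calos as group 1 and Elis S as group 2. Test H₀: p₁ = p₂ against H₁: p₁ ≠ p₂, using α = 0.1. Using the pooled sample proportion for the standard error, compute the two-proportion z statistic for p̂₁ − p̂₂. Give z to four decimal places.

z = -3.1328

p̂₁ = 229/368 = 0.622283, p̂₂ = 334/461 = 0.724512.
Pooled p̂ = (229+334)/(368+461) = 563/829 = 0.679131.
SE = √(p̂(1−p̂)(1/n₁+1/n₂)) = √(0.679131·0.320869·0.00488659) = √(0.00106485) = 0.032632.
z = (0.622283 − 0.724512)/0.032632 = -0.102229/0.032632 = -3.1328.
p-value = 2·P(Z > 3.133) ≈ 0.0017, so at α = 0.1 we reject H₀.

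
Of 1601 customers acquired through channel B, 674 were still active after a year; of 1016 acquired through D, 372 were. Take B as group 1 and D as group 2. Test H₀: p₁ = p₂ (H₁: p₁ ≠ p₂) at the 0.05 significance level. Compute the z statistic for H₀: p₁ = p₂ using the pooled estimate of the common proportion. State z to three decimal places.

z = 2.791

p̂₁ = 674/1601 = 0.42099, p̂₂ = 372/1016 = 0.36614.
Pooled p̂ = (674+372)/(1601+1016) = 1046/2617 = 0.39969.
SE = √(0.239939 × 0.00160886) = 0.01965.
z = (0.42099 − 0.36614)/0.01965 = 0.05485/0.01965 = 2.791.
Two-sided p-value ≈ 2·Φ(−2.791) = 0.0052; since p < α = 0.05, reject H₀.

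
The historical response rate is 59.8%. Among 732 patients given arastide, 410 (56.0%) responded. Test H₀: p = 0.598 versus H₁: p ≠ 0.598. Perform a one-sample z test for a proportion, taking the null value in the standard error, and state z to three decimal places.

p̂ = 410/732 ≈ 0.56011.
Standard error under H₀: √(0.598×0.402/732) = 0.01812.
z = (0.56011 − 0.598)/0.01812 = -0.03789/0.01812 = -2.091.
p-value = 2·P(Z > 2.091) ≈ 0.0365.

z = -2.091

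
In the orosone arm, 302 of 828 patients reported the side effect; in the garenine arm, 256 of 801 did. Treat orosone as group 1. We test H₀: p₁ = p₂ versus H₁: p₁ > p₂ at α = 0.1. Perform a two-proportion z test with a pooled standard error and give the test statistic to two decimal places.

p̂₁ = 302/828 ≈ 0.3647, p̂₂ = 256/801 ≈ 0.3196.
Pooled p̂ = (302+256)/(828+801) = 558/1629 = 0.3425.
SE = √(0.225207 × 0.00245617) = 0.0235.
z = (0.3647 − 0.3196)/0.0235 = 0.0451/0.0235 = 1.92.
p-value = P(Z > 1.919) ≈ 0.0275; since p < α = 0.1, reject H₀.

z = 1.92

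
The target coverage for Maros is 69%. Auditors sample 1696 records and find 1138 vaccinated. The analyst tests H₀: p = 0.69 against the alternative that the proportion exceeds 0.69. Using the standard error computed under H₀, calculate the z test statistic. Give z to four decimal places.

z = -1.6927

p̂ = 1138/1696 = 0.670991.
SE = √(p₀(1−p₀)/n) = √(0.2139/1696) = 0.011230.
z = (0.670991 − 0.69)/0.011230 = -0.019009/0.011230 = -1.6927.
p-value = P(Z > -1.693) ≈ 0.9547.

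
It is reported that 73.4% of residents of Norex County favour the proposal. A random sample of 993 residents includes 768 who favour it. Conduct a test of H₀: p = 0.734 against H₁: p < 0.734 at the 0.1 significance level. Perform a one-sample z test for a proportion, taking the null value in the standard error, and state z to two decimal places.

z = 2.81

p̂ = 768/993 = 0.7734.
SE = √(p₀(1−p₀)/n) = √(0.19524/993) = 0.0140.
z = (0.7734 − 0.734)/0.0140 = 0.0394/0.0140 = 2.81.
p-value = P(Z < 2.811) ≈ 0.9975, so at α = 0.1 we fail to reject H₀.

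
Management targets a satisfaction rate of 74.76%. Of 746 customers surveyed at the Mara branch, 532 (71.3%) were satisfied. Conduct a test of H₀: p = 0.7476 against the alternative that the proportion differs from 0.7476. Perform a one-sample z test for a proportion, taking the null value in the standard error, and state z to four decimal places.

z = -2.1669

p̂ = 532/746 = 0.713137.
SE = √(p₀(1−p₀)/n) = √(0.18869/746) = 0.015904.
z = (0.713137 − 0.7476)/0.015904 = -0.034463/0.015904 = -2.1669.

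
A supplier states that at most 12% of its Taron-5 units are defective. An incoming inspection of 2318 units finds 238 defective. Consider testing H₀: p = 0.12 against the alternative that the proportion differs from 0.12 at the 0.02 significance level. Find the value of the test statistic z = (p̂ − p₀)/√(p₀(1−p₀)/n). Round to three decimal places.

z = -2.567

p̂ = 238/2318 = 0.10267.
SE = √(p₀(1−p₀)/n) = √(0.1056/2318) = 0.00675.
z = (0.10267 − 0.12)/0.00675 = -0.01733/0.00675 = -2.567.
p-value = 2·P(Z > 2.567) ≈ 0.0103. With α = 0.02, reject H₀.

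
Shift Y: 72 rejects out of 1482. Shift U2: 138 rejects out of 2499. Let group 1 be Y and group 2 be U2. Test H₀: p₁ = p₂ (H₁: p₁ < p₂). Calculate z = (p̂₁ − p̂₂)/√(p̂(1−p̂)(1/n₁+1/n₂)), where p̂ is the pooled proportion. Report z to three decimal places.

p̂₁ = 72/1482 ≈ 0.04858, p̂₂ = 138/2499 ≈ 0.05522.
Pooled p̂ = (72+138)/(1482+2499) = 210/3981 = 0.05275.
SE = √(p̂(1−p̂)(1/n₁+1/n₂)) = √(0.05275·0.94725·0.00107492) = √(5.37117e-05) = 0.00733.
z = (0.04858 − 0.05522)/0.00733 = -0.00664/0.00733 = -0.906.

z = -0.906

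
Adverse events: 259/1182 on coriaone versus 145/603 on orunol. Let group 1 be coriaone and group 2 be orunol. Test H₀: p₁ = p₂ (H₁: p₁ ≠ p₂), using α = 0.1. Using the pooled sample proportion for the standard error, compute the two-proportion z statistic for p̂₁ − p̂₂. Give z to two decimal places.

p̂₁ = 259/1182 = 0.2191, p̂₂ = 145/603 = 0.2405.
Pooled p̂ = (259+145)/(1182+603) = 404/1785 = 0.2263.
SE = √(p̂(1−p̂)(1/n₁+1/n₂)) = √(0.2263·0.7737·0.0025044) = √(0.000438533) = 0.0209.
z = (0.2191 − 0.2405)/0.0209 = -0.0214/0.0209 = -1.02.
p-value = 2·P(Z > 1.019) ≈ 0.3081; since p > α = 0.1, fail to reject H₀.

z = -1.02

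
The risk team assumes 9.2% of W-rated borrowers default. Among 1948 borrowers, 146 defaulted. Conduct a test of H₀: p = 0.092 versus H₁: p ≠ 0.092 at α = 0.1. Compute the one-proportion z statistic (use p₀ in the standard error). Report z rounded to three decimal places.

z = -2.604

p̂ = 146/1948 = 0.074949.
SE = √(p₀(1−p₀)/n) = √(0.083536/1948) = 0.006549.
z = (0.074949 − 0.092)/0.006549 = -0.017051/0.006549 = -2.604.
Two-sided p-value ≈ 2·Φ(−2.604) = 0.0092, so at α = 0.1 we reject H₀.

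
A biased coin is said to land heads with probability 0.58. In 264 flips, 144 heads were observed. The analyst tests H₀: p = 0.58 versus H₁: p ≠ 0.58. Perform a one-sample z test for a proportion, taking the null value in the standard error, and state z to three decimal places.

p̂ = 144/264 = 0.54545.
SE = √(p₀(1−p₀)/n) = √(0.2436/264) = 0.03038.
z = (0.54545 − 0.58)/0.03038 = -0.03455/0.03038 = -1.137.
p-value = 2·P(Z > 1.137) ≈ 0.2554.

z = -1.137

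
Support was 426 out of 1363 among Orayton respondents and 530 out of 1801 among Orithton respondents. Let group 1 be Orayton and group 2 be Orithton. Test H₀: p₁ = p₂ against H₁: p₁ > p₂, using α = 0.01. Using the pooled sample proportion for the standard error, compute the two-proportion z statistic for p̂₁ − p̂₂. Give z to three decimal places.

p̂₁ = 426/1363 ≈ 0.31255, p̂₂ = 530/1801 ≈ 0.29428.
Pooled p̂ = (426+530)/(1363+1801) = 956/3164 = 0.30215.
SE = √(0.210855 × 0.00128892) = 0.01649.
z = (0.31255 − 0.29428)/0.01649 = 0.01827/0.01649 = 1.108.
p-value = P(Z > 1.108) ≈ 0.1339. With α = 0.01, fail to reject H₀.

z = 1.108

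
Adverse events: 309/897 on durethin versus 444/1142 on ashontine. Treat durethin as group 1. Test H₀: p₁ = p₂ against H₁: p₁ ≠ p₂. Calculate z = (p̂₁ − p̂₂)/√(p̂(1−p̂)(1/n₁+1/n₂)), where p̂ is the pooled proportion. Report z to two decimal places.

p̂₁ = 309/897 = 0.3445, p̂₂ = 444/1142 = 0.3888.
Pooled p̂ = (309+444)/(897+1142) = 753/2039 = 0.3693.
SE = √(0.232917 × 0.00199048) = 0.0215.
z = (0.3445 − 0.3888)/0.0215 = -0.0443/0.0215 = -2.06.
Two-sided p-value ≈ 2·Φ(−2.058) = 0.0396.

z = -2.06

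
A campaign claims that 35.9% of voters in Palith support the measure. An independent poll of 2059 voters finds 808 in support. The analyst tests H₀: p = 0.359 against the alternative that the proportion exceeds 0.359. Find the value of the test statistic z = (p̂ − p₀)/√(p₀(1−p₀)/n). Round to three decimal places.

p̂ = 808/2059 ≈ 0.39242.
SE = √(p₀(1−p₀)/n) = √(0.23012/2059) = 0.01057.
z = (0.39242 − 0.359)/0.01057 = 0.03342/0.01057 = 3.162.

z = 3.162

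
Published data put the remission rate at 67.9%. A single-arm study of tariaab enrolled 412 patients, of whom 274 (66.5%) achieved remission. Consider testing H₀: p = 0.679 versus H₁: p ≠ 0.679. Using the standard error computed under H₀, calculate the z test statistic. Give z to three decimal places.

p̂ = 274/412 = 0.66505.
Under H₀, SE = √(0.679·0.321/412) = √(0.000529027) = 0.02300.
z = (0.66505 − 0.679)/0.02300 = -0.01395/0.02300 = -0.607.

z = -0.607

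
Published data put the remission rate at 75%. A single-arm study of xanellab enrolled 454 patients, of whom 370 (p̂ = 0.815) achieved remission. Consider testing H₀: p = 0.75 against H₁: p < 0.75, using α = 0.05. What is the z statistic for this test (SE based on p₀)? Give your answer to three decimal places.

p̂ = 370/454 ≈ 0.814978.
SE = √(p₀(1−p₀)/n) = √(0.1875/454) = 0.020322.
z = (0.814978 − 0.75)/0.020322 = 0.064978/0.020322 = 3.197.
p-value = P(Z < 3.197) ≈ 0.9993, so at α = 0.05 we fail to reject H₀.

z = 3.197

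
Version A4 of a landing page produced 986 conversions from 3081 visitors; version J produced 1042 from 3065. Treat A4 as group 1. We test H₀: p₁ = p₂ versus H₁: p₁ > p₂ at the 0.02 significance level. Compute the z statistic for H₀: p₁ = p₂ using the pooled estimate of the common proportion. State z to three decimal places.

z = -1.662

p̂₁ = 986/3081 ≈ 0.32003, p̂₂ = 1042/3065 ≈ 0.33997.
Pooled p̂ = (986+1042)/(3081+3065) = 2028/6146 = 0.32997.
SE = √(p̂(1−p̂)(1/n₁+1/n₂)) = √(0.32997·0.67003·0.000650834) = √(0.000143893) = 0.01200.
z = (0.32003 − 0.33997)/0.01200 = -0.01994/0.01200 = -1.662.
p-value = P(Z > -1.662) ≈ 0.9518; since p > α = 0.02, fail to reject H₀.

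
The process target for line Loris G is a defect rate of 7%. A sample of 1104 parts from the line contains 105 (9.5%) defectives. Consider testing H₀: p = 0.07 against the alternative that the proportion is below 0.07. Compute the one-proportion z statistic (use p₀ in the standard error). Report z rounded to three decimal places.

p̂ = 105/1104 = 0.09511.
Under H₀, SE = √(0.07·0.93/1104) = √(5.89674e-05) = 0.00768.
z = (0.09511 − 0.07)/0.00768 = 0.02511/0.00768 = 3.270.
p-value = P(Z < 3.270) ≈ 0.9995.

z = 3.270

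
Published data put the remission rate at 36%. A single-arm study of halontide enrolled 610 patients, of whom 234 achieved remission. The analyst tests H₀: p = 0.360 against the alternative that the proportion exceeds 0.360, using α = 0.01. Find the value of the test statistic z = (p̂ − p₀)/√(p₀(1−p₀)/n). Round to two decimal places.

z = 1.21

p̂ = 234/610 ≈ 0.383607.
Standard error under H₀: √(0.36×0.64/610) = 0.019435.
z = (0.383607 − 0.36)/0.019435 = 0.023607/0.019435 = 1.21.
p-value = P(Z > 1.215) ≈ 0.1122, so at α = 0.01 we fail to reject H₀.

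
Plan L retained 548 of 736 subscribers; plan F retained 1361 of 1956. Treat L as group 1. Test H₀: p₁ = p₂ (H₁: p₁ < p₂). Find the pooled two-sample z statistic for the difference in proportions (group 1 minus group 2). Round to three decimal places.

z = 2.483

p̂₁ = 548/736 ≈ 0.74457, p̂₂ = 1361/1956 ≈ 0.69581.
Pooled p̂ = (548+1361)/(736+1956) = 1909/2692 = 0.70914.
SE = √(p̂(1−p̂)(1/n₁+1/n₂)) = √(0.70914·0.29086·0.00186994) = √(0.000385697) = 0.01964.
z = (0.74457 − 0.69581)/0.01964 = 0.04876/0.01964 = 2.483.
p-value = P(Z < 2.483) ≈ 0.9935.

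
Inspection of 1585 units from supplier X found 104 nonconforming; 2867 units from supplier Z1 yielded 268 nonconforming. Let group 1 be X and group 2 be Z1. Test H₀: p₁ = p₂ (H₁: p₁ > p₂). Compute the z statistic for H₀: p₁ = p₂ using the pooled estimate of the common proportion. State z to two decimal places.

p̂₁ = 104/1585 ≈ 0.06562, p̂₂ = 268/2867 ≈ 0.09348.
Pooled p̂ = (104+268)/(1585+2867) = 372/4452 = 0.08356.
SE = √(0.076576 × 0.000979711) = 0.00866.
z = (0.06562 − 0.09348)/0.00866 = -0.02786/0.00866 = -3.22.
p-value = P(Z > -3.217) ≈ 0.9994.

z = -3.22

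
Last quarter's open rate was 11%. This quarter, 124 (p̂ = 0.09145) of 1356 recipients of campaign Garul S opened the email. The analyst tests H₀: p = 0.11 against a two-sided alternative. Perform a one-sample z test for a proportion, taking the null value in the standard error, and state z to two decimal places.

p̂ = 124/1356 ≈ 0.09145.
Standard error under H₀: √(0.11×0.89/1356) = 0.00850.
z = (0.09145 − 0.11)/0.00850 = -0.01855/0.00850 = -2.18.
p-value = 2·P(Z > 2.184) ≈ 0.0290.

z = -2.18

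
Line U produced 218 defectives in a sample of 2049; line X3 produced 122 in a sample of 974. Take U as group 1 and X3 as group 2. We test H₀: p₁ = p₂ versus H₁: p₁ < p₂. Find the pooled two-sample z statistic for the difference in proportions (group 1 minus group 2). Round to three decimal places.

z = -1.534

p̂₁ = 218/2049 ≈ 0.10639, p̂₂ = 122/974 ≈ 0.12526.
Pooled p̂ = (218+122)/(2049+974) = 340/3023 = 0.11247.
SE = √(p̂(1−p̂)(1/n₁+1/n₂)) = √(0.11247·0.88753·0.00151474) = √(0.000151203) = 0.01230.
z = (0.10639 − 0.12526)/0.01230 = -0.01887/0.01230 = -1.534.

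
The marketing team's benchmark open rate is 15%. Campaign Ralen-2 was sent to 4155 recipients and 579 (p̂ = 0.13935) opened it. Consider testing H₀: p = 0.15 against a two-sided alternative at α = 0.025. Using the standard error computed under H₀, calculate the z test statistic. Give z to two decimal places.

p̂ = 579/4155 ≈ 0.13935.
Under H₀, SE = √(0.15·0.85/4155) = √(3.06859e-05) = 0.00554.
z = (0.13935 − 0.15)/0.00554 = -0.01065/0.00554 = -1.92.
p-value = 2·P(Z > 1.923) ≈ 0.0545, so at α = 0.025 we fail to reject H₀.

z = -1.92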